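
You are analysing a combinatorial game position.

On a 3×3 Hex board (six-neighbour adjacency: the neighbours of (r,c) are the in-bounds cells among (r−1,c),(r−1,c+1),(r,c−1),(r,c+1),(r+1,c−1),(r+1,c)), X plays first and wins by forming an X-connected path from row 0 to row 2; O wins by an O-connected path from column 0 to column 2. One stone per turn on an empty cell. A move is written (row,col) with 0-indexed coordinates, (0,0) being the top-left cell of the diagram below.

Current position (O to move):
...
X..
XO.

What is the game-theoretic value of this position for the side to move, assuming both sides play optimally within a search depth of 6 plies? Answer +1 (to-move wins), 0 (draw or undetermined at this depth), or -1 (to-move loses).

value(.../X../XO., O) = -1

p1 O@[.../X../XO.]: (0,0)[O../X../XO.]-1* (0,1)[.O./X../XO.]-1 (0,2)[..O/X../XO.]-1 (1,1)[.../XO./XO.]-1 (1,2)[.../X.O/XO.]-1 (2,2)[.../X../XOO]-1
p2 X@[O../X../XO.]: (0,1)[OX./X../XO.]+1* (0,2)[O.X/X../XO.]+1 (1,1)[O../XX./XO.]+1 (1,2)[O../X.X/XO.]+1 (2,2)[O../X../XOX]+1
p3 O@[OX./X../XO.] terminal -1; root [.../X../XO.] d6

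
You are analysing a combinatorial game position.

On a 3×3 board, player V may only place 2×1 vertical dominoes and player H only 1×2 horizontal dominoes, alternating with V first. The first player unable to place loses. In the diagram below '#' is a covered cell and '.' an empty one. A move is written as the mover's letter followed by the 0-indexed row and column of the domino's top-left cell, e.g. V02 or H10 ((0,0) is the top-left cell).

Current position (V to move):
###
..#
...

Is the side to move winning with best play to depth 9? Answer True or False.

ply 1, V at ###/..#/... | V10=-1→###/#.#/#..; V11=+1→###/.##/.#.*
ply 2: ###/.##/.#. is terminal -1 (H); from ###/..#/... depth 9

V winning at [###/..#/...]: True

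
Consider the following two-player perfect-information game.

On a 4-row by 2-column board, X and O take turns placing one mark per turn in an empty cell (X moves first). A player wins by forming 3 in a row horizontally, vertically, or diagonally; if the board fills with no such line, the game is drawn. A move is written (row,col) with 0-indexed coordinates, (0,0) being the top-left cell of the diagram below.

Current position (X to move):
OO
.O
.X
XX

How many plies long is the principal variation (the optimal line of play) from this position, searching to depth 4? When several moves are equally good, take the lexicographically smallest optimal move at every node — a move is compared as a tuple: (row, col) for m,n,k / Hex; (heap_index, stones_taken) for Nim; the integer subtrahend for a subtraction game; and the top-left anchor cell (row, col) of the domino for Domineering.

ply 1, X at OO/.O/.X/XX | (1,0)=+0→OO/XO/.X/XX*; (2,0)=+0→OO/.O/XX/XX
ply 2, O at OO/XO/.X/XX | (2,0)=+0→OO/XO/OX/XX*
ply 3: OO/XO/OX/XX is terminal +0 (X); from OO/.O/.X/XX depth 4

PV length from [OO/.O/.X/XX]: 2 plies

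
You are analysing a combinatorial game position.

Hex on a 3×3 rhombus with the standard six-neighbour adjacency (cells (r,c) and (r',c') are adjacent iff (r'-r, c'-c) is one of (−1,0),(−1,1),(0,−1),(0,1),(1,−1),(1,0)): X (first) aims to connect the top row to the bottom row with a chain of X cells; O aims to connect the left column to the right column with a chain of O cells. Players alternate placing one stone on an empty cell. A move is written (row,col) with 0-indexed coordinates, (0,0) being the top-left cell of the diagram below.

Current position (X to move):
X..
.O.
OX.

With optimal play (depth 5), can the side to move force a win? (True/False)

X winning at [X../.O./OX.]: False

[X../.O./OX.] X move#1: (0,1):-1/XX./.O./OX.*, (0,2):-1/X.X/.O./OX., (1,0):-1/X../XO./OX., (1,2):-1/X../.OX/OX., (2,2):-1/X../.O./OXX
[XX./.O./OX.] O move#2: (0,2):+1/XXO/.O./OX.*, (1,0):+1/XX./OO./OX., (1,2):+1/XX./.OO/OX., (2,2):+1/XX./.O./OXO
[XXO/.O./OX.] end (terminal -1, X#3); searched X../.O./OX. to 5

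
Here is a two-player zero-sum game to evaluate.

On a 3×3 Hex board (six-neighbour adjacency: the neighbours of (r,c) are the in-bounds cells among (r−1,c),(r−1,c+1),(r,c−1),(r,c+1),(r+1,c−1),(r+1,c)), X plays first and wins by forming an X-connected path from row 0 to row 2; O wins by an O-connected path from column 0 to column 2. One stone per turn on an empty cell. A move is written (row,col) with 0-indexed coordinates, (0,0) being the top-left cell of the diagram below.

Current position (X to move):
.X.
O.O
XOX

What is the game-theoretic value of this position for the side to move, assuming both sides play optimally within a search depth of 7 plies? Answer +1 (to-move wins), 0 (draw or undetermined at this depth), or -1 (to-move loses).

ply 1, X at .X./O.O/XOX | (0,0)=-1→XX./O.O/XOX; (0,2)=-1→.XX/O.O/XOX; (1,1)=+1→.X./OXO/XOX*
ply 2: .X./OXO/XOX is terminal -1 (O); from .X./O.O/XOX depth 7

value(.X./O.O/XOX, X) = +1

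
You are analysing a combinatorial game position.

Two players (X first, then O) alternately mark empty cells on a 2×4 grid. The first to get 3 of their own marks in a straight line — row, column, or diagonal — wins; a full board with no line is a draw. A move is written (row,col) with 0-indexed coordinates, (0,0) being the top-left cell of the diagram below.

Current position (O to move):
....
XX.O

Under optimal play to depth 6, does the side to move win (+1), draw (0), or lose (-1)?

ply 1, O at ..../XX.O | (0,0)=-1→O.../XX.O; (0,1)=-1→.O../XX.O; (0,2)=-1→..O./XX.O; (0,3)=-1→...O/XX.O; (1,2)=+0→..../XXOO*
ply 2, X at ..../XXOO | (0,0)=+0→X.../XXOO*; (0,1)=+0→.X../XXOO; (0,2)=+0→..X./XXOO; (0,3)=+0→...X/XXOO
ply 3, O at X.../XXOO | (0,1)=+0→XO../XXOO*; (0,2)=+0→X.O./XXOO; (0,3)=+0→X..O/XXOO
ply 4, X at XO../XXOO | (0,2)=+0→XOX./XXOO*; (0,3)=+0→XO.X/XXOO
ply 5, O at XOX./XXOO | (0,3)=+0→XOXO/XXOO*
ply 6: XOXO/XXOO is terminal +0 (X); from ..../XX.O depth 6

value(..../XX.O, O) = 0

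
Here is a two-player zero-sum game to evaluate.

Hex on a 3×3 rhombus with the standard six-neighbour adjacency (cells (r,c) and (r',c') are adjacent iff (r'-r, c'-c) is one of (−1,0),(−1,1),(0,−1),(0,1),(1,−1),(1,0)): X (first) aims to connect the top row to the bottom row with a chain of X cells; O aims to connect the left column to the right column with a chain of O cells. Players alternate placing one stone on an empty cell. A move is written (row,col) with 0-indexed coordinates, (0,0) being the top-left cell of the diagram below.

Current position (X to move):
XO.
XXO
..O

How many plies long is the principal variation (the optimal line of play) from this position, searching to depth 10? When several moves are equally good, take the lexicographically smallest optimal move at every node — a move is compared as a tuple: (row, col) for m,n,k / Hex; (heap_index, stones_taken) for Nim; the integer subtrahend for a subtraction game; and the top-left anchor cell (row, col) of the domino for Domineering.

p1 X@[XO./XXO/..O]: (0,2)[XOX/XXO/..O]+1* (2,0)[XO./XXO/X.O]+1 (2,1)[XO./XXO/.XO]+1
p2 O@[XOX/XXO/..O]: (2,0)[XOX/XXO/O.O]-1* (2,1)[XOX/XXO/.OO]-1
p3 X@[XOX/XXO/O.O]: (2,1)[XOX/XXO/OXO]+1*
p4 O@[XOX/XXO/OXO] terminal -1; root [XO./XXO/..O] d10

PV length from [XO./XXO/..O]: 3 plies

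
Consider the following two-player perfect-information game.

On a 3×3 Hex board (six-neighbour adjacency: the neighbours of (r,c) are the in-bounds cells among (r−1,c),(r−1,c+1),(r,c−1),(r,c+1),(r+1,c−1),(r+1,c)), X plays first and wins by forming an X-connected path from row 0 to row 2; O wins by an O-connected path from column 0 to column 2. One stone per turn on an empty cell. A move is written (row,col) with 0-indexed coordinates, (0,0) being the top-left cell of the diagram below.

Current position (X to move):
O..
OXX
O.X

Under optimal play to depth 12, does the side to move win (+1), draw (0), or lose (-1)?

p1 X@[O../OXX/O.X]: (0,1)[OX./OXX/O.X]+1* (0,2)[O.X/OXX/O.X]+1 (2,1)[O../OXX/OXX]+1
p2 O@[OX./OXX/O.X] terminal -1; root [O../OXX/O.X] d12

value(O../OXX/O.X, X) = +1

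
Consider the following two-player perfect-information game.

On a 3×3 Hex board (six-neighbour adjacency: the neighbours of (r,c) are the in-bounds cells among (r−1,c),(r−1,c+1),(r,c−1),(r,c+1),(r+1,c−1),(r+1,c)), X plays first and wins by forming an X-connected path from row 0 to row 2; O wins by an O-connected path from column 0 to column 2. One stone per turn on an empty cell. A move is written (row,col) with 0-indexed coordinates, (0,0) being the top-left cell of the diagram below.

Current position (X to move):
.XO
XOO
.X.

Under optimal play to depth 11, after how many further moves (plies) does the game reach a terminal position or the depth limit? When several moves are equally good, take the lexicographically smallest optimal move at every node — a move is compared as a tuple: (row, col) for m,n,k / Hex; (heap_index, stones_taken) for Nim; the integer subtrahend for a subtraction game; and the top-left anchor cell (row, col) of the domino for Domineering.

PV length from [.XO/XOO/.X.]: 1 ply

ply 1, X at .XO/XOO/.X. | (0,0)=-1→XXO/XOO/.X.; (2,0)=+1→.XO/XOO/XX.*; (2,2)=-1→.XO/XOO/.XX
ply 2: .XO/XOO/XX. is terminal -1 (O); from .XO/XOO/.X. depth 11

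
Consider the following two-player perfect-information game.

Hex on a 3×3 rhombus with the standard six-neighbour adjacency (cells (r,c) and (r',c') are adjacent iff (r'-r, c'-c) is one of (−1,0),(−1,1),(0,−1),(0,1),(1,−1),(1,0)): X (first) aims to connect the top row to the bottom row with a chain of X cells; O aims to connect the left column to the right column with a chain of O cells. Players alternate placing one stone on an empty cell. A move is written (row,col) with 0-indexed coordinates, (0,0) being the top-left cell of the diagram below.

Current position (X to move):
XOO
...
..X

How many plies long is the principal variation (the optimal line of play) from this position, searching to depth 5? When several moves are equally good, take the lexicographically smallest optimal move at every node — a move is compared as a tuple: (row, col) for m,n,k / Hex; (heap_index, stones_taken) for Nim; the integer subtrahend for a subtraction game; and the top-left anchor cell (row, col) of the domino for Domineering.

ply 1, X at XOO/.../..X | (1,0)=+1→XOO/X../..X*; (1,1)=-1→XOO/.X./..X; (1,2)=-1→XOO/..X/..X; (2,0)=-1→XOO/.../X.X; (2,1)=-1→XOO/.../.XX
ply 2, O at XOO/X../..X | (1,1)=-1→XOO/XO./..X*; (1,2)=-1→XOO/X.O/..X; (2,0)=-1→XOO/X../O.X; (2,1)=-1→XOO/X../.OX
ply 3, X at XOO/XO./..X | (1,2)=-1→XOO/XOX/..X; (2,0)=+1→XOO/XO./X.X*; (2,1)=-1→XOO/XO./.XX
ply 4: XOO/XO./X.X is terminal -1 (O); from XOO/.../..X depth 5

PV length from [XOO/.../..X]: 3 plies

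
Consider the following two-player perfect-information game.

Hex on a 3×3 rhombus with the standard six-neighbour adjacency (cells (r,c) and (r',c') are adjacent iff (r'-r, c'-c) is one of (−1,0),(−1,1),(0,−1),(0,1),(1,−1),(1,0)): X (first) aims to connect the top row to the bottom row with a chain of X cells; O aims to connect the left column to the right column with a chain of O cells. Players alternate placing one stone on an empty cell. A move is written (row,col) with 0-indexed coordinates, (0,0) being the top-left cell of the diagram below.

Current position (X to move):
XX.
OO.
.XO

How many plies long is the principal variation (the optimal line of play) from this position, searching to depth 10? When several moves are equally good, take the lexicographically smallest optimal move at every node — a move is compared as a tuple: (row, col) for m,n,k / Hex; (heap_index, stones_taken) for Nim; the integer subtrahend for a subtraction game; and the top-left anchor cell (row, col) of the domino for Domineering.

ply 1, X at XX./OO./.XO | (0,2)=-1→XXX/OO./.XO*; (1,2)=-1→XX./OOX/.XO; (2,0)=-1→XX./OO./XXO
ply 2, O at XXX/OO./.XO | (1,2)=+1→XXX/OOO/.XO*; (2,0)=-1→XXX/OO./OXO
ply 3: XXX/OOO/.XO is terminal -1 (X); from XX./OO./.XO depth 10

PV length from [XX./OO./.XO]: 2 plies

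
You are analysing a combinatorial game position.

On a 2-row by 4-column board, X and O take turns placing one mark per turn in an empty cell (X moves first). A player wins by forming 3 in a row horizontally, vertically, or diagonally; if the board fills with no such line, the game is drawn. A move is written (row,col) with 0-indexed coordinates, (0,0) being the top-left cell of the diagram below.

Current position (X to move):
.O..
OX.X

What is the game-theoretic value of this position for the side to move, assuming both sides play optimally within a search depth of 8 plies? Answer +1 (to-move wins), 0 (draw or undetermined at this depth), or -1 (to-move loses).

value(.O../OX.X, X) = +1

p1 X@[.O../OX.X]: (0,0)[XO../OX.X]+0 (0,2)[.OX./OX.X]+0 (0,3)[.O.X/OX.X]+0 (1,2)[.O../OXXX]+1*
p2 O@[.O../OXXX] terminal -1; root [.O../OX.X] d8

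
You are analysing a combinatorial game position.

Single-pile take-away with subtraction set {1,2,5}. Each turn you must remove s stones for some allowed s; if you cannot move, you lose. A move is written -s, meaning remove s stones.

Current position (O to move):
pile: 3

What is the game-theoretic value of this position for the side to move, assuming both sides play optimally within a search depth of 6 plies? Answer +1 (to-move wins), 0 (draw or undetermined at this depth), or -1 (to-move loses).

value(3, O) = -1

[3] O move#1: -1:-1/2*, -2:-1/1
[2] X move#2: -1:-1/1, -2:+1/0*
[0] end (terminal -1, O#3); searched 3 to 6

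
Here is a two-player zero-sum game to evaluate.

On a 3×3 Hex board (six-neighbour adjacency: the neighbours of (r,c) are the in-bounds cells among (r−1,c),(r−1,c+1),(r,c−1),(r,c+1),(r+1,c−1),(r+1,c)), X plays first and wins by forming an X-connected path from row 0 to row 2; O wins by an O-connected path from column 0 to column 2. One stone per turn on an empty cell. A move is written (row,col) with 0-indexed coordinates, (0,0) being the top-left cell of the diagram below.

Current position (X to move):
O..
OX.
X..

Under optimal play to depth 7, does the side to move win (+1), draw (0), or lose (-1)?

value(O../OX./X.., X) = +1

[O../OX./X..] X move#1: (0,1):+1/OX./OX./X..*, (0,2):+1/O.X/OX./X.., (1,2):+1/O../OXX/X.., (2,1):+1/O../OX./XX., (2,2):+1/O../OX./X.X
[OX./OX./X..] end (terminal -1, O#2); searched O../OX./X.. to 7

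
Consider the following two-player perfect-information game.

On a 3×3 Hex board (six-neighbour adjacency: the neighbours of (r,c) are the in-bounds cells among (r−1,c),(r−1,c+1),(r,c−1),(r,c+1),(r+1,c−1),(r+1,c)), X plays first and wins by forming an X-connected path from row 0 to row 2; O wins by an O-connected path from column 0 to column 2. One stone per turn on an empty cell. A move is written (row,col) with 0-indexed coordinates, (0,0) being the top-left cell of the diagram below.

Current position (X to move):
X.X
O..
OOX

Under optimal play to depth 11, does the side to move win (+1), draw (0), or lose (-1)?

ply 1, X at X.X/O../OOX | (0,1)=-1→XXX/O../OOX; (1,1)=-1→X.X/OX./OOX; (1,2)=+1→X.X/O.X/OOX*
ply 2: X.X/O.X/OOX is terminal -1 (O); from X.X/O../OOX depth 11

value(X.X/O../OOX, X) = +1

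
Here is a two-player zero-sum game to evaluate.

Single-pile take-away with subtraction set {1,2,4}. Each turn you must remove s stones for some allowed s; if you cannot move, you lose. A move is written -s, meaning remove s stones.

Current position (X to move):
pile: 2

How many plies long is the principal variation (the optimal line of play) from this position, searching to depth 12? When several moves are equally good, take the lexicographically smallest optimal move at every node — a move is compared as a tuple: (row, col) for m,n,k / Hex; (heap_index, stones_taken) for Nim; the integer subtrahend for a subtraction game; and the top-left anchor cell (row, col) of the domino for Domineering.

PV length from [2]: 1 ply

[2] X move#1: -1:-1/1, -2:+1/0*
[0] end (terminal -1, O#2); searched 2 to 12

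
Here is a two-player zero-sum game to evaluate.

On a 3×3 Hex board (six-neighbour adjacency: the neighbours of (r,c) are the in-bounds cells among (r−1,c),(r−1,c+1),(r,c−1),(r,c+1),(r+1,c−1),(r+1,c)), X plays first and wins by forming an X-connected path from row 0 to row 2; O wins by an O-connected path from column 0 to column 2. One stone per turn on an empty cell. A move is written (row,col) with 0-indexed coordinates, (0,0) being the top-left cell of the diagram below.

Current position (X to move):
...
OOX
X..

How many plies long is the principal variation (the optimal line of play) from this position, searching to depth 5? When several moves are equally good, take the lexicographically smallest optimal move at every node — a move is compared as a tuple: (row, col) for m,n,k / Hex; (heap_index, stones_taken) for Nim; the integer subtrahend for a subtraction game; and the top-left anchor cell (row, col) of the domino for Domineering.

PV length from [.../OOX/X..]: 5 plies

[.../OOX/X..] X move#1: (0,0):-1/X../OOX/X.., (0,1):-1/.X./OOX/X.., (0,2):+1/..X/OOX/X..*, (2,1):-1/.../OOX/XX., (2,2):-1/.../OOX/X.X
[..X/OOX/X..] O move#2: (0,0):-1/O.X/OOX/X..*, (0,1):-1/.OX/OOX/X.., (2,1):-1/..X/OOX/XO., (2,2):-1/..X/OOX/X.O
[O.X/OOX/X..] X move#3: (0,1):+1/OXX/OOX/X..*, (2,1):+1/O.X/OOX/XX., (2,2):+1/O.X/OOX/X.X
[OXX/OOX/X..] O move#4: (2,1):-1/OXX/OOX/XO.*, (2,2):-1/OXX/OOX/X.O
[OXX/OOX/XO.] X move#5: (2,2):+1/OXX/OOX/XOX*
[OXX/OOX/XOX] end (terminal -1, O#6); searched .../OOX/X.. to 5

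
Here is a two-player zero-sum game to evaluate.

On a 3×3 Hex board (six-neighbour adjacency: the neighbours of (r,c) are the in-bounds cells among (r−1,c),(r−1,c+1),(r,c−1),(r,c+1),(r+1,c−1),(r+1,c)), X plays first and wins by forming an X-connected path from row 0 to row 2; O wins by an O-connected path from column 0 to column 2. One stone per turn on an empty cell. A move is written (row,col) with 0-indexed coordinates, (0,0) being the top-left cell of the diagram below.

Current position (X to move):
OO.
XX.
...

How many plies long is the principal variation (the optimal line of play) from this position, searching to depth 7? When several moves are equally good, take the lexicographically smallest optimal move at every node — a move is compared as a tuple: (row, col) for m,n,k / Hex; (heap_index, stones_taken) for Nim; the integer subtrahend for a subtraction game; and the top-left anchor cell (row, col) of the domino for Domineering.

p1 X@[OO./XX./...]: (0,2)[OOX/XX./...]+1* (1,2)[OO./XXX/...]-1 (2,0)[OO./XX./X..]-1 (2,1)[OO./XX./.X.]-1 (2,2)[OO./XX./..X]-1
p2 O@[OOX/XX./...]: (1,2)[OOX/XXO/...]-1* (2,0)[OOX/XX./O..]-1 (2,1)[OOX/XX./.O.]-1 (2,2)[OOX/XX./..O]-1
p3 X@[OOX/XXO/...]: (2,0)[OOX/XXO/X..]+1* (2,1)[OOX/XXO/.X.]+1 (2,2)[OOX/XXO/..X]+1
p4 O@[OOX/XXO/X..] terminal -1; root [OO./XX./...] d7

PV length from [OO./XX./...]: 3 plies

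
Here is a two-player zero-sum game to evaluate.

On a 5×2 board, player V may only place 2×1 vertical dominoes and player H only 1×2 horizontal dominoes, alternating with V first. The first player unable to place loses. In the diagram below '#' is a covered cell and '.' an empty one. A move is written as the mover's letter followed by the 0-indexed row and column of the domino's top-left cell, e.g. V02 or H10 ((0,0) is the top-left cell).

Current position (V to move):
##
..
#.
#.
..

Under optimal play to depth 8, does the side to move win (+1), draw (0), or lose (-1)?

ply 1, V at ##/../#./#./.. | V11=-1→##/.#/##/#./..*; V21=-1→##/../##/##/..; V31=-1→##/../#./##/.#
ply 2, H at ##/.#/##/#./.. | H40=+1→##/.#/##/#./##*
ply 3: ##/.#/##/#./## is terminal -1 (V); from ##/../#./#./.. depth 8

value(##/../#./#./.., V) = -1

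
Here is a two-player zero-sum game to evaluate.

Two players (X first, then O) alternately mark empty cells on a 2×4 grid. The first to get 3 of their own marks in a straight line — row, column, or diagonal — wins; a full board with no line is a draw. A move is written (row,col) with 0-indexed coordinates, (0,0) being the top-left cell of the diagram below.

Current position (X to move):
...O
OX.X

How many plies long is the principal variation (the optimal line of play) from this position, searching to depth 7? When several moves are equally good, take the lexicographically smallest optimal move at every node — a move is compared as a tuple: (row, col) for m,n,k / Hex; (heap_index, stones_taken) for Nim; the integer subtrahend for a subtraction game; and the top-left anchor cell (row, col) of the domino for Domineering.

PV length from [...O/OX.X]: 1 ply

ply 1, X at ...O/OX.X | (0,0)=+0→X..O/OX.X; (0,1)=+0→.X.O/OX.X; (0,2)=+0→..XO/OX.X; (1,2)=+1→...O/OXXX*
ply 2: ...O/OXXX is terminal -1 (O); from ...O/OX.X depth 7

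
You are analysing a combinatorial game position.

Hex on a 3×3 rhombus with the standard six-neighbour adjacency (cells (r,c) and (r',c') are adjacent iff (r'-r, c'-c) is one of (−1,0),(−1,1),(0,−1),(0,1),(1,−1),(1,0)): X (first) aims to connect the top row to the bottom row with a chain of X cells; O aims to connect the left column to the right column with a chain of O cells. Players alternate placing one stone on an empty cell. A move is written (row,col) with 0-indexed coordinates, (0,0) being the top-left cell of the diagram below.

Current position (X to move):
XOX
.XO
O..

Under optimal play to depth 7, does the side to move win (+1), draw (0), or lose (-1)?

p1 X@[XOX/.XO/O..]: (1,0)[XOX/XXO/O..]-1 (2,1)[XOX/.XO/OX.]+1* (2,2)[XOX/.XO/O.X]-1
p2 O@[XOX/.XO/OX.] terminal -1; root [XOX/.XO/O..] d7

value(XOX/.XO/O.., X) = +1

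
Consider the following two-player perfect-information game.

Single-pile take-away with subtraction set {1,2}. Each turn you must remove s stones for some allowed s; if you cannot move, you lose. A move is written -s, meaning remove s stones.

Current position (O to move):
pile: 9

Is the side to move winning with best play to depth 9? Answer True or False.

O winning at [9]: False

[9] O move#1: -1:-1/8*, -2:-1/7
[8] X move#2: -1:-1/7, -2:+1/6*
[6] O move#3: -1:-1/5*, -2:-1/4
[5] X move#4: -1:-1/4, -2:+1/3*
[3] O move#5: -1:-1/2*, -2:-1/1
[2] X move#6: -1:-1/1, -2:+1/0*
[0] end (terminal -1, O#7); searched 9 to 9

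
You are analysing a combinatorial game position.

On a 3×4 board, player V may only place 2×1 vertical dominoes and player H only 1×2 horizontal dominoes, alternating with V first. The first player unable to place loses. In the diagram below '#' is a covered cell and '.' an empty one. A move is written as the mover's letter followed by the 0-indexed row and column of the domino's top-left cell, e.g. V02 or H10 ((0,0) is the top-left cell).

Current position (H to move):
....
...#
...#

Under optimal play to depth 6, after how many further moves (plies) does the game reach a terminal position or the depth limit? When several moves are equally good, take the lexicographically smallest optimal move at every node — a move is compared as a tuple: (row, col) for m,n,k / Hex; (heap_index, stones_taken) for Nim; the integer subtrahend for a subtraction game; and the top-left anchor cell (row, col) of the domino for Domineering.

p1 H@[..../...#/...#]: H00[##../...#/...#]-1 H01[.##./...#/...#]-1 H02[..##/...#/...#]-1 H10[..../##.#/...#]+1* H11[..../.###/...#]+1 H20[..../...#/##.#]-1 H21[..../...#/.###]-1
p2 V@[..../##.#/...#]: V02[..#./####/...#]-1* V12[..../####/..##]-1
p3 H@[..#./####/...#]: H00[###./####/...#]+1* H20[..#./####/##.#]+1 H21[..#./####/.###]+1
p4 V@[###./####/...#] terminal -1; root [..../...#/...#] d6

PV length from [..../...#/...#]: 3 plies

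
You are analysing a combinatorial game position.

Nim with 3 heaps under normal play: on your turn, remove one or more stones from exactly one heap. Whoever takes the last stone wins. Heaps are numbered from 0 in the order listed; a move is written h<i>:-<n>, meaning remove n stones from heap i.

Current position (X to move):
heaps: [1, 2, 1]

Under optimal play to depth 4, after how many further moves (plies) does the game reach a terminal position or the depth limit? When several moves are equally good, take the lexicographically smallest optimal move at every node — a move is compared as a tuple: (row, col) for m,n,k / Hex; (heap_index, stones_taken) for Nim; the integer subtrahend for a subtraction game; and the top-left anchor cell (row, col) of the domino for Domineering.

p1 X@[(1,2,1)]: h0:-1[(0,2,1)]-1 h1:-1[(1,1,1)]-1 h1:-2[(1,0,1)]+1* h2:-1[(1,2,0)]-1
p2 O@[(1,0,1)]: h0:-1[(0,0,1)]-1* h2:-1[(1,0,0)]-1
p3 X@[(0,0,1)]: h2:-1[(0,0,0)]+1*
p4 O@[(0,0,0)] terminal -1; root [(1,2,1)] d4

PV length from [(1,2,1)]: 3 plies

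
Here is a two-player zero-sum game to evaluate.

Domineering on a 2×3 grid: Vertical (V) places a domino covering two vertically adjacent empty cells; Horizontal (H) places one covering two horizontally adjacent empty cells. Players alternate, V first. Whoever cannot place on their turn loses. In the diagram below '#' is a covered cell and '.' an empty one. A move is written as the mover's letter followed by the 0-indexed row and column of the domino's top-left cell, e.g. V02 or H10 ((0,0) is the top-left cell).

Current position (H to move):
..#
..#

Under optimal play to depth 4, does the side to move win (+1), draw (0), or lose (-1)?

value(..#/..#, H) = +1

p1 H@[..#/..#]: H00[###/..#]+1* H10[..#/###]+1
p2 V@[###/..#] terminal -1; root [..#/..#] d4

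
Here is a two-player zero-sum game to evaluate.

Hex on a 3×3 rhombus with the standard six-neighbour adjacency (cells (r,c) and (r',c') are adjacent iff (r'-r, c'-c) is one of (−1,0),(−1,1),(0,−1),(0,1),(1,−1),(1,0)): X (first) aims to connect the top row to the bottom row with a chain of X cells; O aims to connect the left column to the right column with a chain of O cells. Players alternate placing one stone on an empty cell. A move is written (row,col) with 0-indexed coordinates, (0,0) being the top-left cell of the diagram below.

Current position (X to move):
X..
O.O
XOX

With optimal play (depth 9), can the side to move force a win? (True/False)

X winning at [X../O.O/XOX]: True

[X../O.O/XOX] X move#1: (0,1):-1/XX./O.O/XOX, (0,2):-1/X.X/O.O/XOX, (1,1):+1/X../OXO/XOX*
[X../OXO/XOX] O move#2: (0,1):-1/XO./OXO/XOX*, (0,2):-1/X.O/OXO/XOX
[XO./OXO/XOX] X move#3: (0,2):+1/XOX/OXO/XOX*
[XOX/OXO/XOX] end (terminal -1, O#4); searched X../O.O/XOX to 9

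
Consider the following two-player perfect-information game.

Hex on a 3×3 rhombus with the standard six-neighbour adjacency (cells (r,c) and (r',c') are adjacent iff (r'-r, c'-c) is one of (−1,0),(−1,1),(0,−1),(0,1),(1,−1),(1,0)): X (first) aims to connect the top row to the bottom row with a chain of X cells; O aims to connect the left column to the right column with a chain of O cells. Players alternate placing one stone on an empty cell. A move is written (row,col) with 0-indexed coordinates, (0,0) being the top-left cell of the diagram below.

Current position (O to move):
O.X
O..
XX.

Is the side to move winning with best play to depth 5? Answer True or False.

O winning at [O.X/O../XX.]: False

ply 1, O at O.X/O../XX. | (0,1)=-1→OOX/O../XX.*; (1,1)=-1→O.X/OO./XX.; (1,2)=-1→O.X/O.O/XX.; (2,2)=-1→O.X/O../XXO
ply 2, X at OOX/O../XX. | (1,1)=+1→OOX/OX./XX.*; (1,2)=+1→OOX/O.X/XX.; (2,2)=+1→OOX/O../XXX
ply 3: OOX/OX./XX. is terminal -1 (O); from O.X/O../XX. depth 5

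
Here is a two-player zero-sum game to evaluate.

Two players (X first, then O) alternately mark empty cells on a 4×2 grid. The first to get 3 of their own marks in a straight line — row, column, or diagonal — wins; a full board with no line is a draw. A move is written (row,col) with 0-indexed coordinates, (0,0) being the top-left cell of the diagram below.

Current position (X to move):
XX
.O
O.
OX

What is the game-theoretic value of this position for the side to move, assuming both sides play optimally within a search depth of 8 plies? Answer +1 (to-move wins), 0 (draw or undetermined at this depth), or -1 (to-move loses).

ply 1, X at XX/.O/O./OX | (1,0)=+0→XX/XO/O./OX*; (2,1)=-1→XX/.O/OX/OX
ply 2, O at XX/XO/O./OX | (2,1)=+0→XX/XO/OO/OX*
ply 3: XX/XO/OO/OX is terminal +0 (X); from XX/.O/O./OX depth 8

value(XX/.O/O./OX, X) = 0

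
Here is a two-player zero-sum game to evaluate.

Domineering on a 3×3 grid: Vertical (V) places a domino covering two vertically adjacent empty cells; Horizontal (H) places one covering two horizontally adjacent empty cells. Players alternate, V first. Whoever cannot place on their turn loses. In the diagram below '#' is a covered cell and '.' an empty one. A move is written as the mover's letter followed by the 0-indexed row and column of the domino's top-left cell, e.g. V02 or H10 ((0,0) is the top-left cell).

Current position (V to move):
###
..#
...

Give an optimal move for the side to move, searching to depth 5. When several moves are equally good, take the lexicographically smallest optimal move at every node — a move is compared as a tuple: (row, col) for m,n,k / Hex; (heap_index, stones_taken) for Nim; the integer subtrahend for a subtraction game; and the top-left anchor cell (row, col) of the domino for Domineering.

V's best at [###/..#/...]: V11

ply 1, V at ###/..#/... | V10=-1→###/#.#/#..; V11=+1→###/.##/.#.*
ply 2: ###/.##/.#. is terminal -1 (H); from ###/..#/... depth 5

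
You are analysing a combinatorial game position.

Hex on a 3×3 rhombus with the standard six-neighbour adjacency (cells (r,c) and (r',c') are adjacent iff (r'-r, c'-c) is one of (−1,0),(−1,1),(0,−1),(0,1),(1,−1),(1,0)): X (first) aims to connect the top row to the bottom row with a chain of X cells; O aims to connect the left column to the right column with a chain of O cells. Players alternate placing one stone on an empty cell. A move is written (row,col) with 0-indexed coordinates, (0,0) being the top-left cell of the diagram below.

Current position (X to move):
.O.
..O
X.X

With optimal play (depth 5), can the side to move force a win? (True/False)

[.O./..O/X.X] X move#1: (0,0):-1/XO./..O/X.X*, (0,2):-1/.OX/..O/X.X, (1,0):-1/.O./X.O/X.X, (1,1):-1/.O./.XO/X.X, (2,1):-1/.O./..O/XXX
[XO./..O/X.X] O move#2: (0,2):-1/XOO/..O/X.X, (1,0):+1/XO./O.O/X.X*, (1,1):-1/XO./.OO/X.X, (2,1):-1/XO./..O/XOX
[XO./O.O/X.X] X move#3: (0,2):-1/XOX/O.O/X.X*, (1,1):-1/XO./OXO/X.X, (2,1):-1/XO./O.O/XXX
[XOX/O.O/X.X] O move#4: (1,1):+1/XOX/OOO/X.X*, (2,1):-1/XOX/O.O/XOX
[XOX/OOO/X.X] end (terminal -1, X#5); searched .O./..O/X.X to 5

X winning at [.O./..O/X.X]: False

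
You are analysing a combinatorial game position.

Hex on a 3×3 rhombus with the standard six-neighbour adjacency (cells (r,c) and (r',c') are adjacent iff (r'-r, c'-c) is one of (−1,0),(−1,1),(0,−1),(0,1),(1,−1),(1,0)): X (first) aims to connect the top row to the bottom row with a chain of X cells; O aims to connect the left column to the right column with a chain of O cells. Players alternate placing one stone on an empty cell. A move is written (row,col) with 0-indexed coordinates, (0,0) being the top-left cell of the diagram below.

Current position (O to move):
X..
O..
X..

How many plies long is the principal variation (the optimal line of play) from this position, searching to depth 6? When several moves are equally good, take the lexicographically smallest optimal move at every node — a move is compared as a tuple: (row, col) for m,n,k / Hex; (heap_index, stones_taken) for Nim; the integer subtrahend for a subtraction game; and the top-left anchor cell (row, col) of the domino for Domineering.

PV length from [X../O../X..]: 3 plies

[X../O../X..] O move#1: (0,1):-1/XO./O../X.., (0,2):+1/X.O/O../X..*, (1,1):+1/X../OO./X.., (1,2):-1/X../O.O/X.., (2,1):-1/X../O../XO., (2,2):-1/X../O../X.O
[X.O/O../X..] X move#2: (0,1):-1/XXO/O../X..*, (1,1):-1/X.O/OX./X.., (1,2):-1/X.O/O.X/X.., (2,1):-1/X.O/O../XX., (2,2):-1/X.O/O../X.X
[XXO/O../X..] O move#3: (1,1):+1/XXO/OO./X..*, (1,2):-1/XXO/O.O/X.., (2,1):-1/XXO/O../XO., (2,2):-1/XXO/O../X.O
[XXO/OO./X..] end (terminal -1, X#4); searched X../O../X.. to 6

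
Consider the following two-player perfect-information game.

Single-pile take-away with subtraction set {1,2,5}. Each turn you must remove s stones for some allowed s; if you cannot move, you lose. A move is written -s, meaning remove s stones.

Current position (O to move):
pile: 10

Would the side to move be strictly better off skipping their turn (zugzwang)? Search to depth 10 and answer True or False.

[10] O move#1: -1:+1/9*, -2:-1/8, -5:-1/5
[9] X move#2: -1:-1/8*, -2:-1/7, -5:-1/4
[8] O move#3: -1:-1/7, -2:+1/6*, -5:+1/3
[6] X move#4: -1:-1/5*, -2:-1/4, -5:-1/1
[5] O move#5: -1:-1/4, -2:+1/3*, -5:+1/0
[3] X move#6: -1:-1/2*, -2:-1/1
[2] O move#7: -1:-1/1, -2:+1/0*
[0] end (terminal -1, X#8); searched 10 to 10
pass branch (X moves first from the same position):
  | [10] X move#1: -1:+1/9*, -2:-1/8, -5:-1/5
  | [9] O move#2: -1:-1/8*, -2:-1/7, -5:-1/4
  | [8] X move#3: -1:-1/7, -2:+1/6*, -5:+1/3
  | [6] O move#4: -1:-1/5*, -2:-1/4, -5:-1/1
  | [5] X move#5: -1:-1/4, -2:+1/3*, -5:+1/0
  | [3] O move#6: -1:-1/2*, -2:-1/1
  | [2] X move#7: -1:-1/1, -2:+1/0*
  | [0] end (terminal -1, O#8); searched 10 to 10
O moving scores +1; O passing scores -1

zugzwang(10, O) = False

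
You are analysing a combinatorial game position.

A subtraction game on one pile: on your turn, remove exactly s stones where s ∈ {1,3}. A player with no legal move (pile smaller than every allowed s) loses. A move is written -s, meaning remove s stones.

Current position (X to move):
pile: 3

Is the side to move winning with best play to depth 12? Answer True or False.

p1 X@[3]: -1[2]+1* -3[0]+1
p2 O@[2]: -1[1]-1*
p3 X@[1]: -1[0]+1*
p4 O@[0] terminal -1; root [3] d12

X winning at [3]: True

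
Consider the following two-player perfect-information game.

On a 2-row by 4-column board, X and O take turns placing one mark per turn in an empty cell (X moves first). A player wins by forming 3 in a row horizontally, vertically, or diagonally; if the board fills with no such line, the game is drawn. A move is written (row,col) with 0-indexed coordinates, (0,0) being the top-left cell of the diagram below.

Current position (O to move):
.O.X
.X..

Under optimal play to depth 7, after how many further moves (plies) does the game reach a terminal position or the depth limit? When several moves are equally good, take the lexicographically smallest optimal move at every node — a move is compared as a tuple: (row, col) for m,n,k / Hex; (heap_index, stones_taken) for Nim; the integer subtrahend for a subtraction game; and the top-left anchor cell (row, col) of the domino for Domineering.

p1 O@[.O.X/.X..]: (0,0)[OO.X/.X..]+0* (0,2)[.OOX/.X..]+0 (1,0)[.O.X/OX..]+0 (1,2)[.O.X/.XO.]+0 (1,3)[.O.X/.X.O]+0
p2 X@[OO.X/.X..]: (0,2)[OOXX/.X..]+0* (1,0)[OO.X/XX..]-1 (1,2)[OO.X/.XX.]-1 (1,3)[OO.X/.X.X]-1
p3 O@[OOXX/.X..]: (1,0)[OOXX/OX..]+0* (1,2)[OOXX/.XO.]+0 (1,3)[OOXX/.X.O]+0
p4 X@[OOXX/OX..]: (1,2)[OOXX/OXX.]+0* (1,3)[OOXX/OX.X]+0
p5 O@[OOXX/OXX.]: (1,3)[OOXX/OXXO]+0*
p6 X@[OOXX/OXXO] terminal +0; root [.O.X/.X..] d7

PV length from [.O.X/.X..]: 5 plies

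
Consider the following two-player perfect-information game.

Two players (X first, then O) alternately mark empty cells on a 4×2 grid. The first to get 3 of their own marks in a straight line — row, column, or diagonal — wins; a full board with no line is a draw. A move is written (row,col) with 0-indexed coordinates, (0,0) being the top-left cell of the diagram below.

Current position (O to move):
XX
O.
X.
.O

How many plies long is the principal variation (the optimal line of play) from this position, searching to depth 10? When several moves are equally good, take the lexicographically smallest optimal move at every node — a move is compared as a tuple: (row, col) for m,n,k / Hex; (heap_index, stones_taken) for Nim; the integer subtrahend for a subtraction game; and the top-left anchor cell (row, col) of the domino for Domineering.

PV length from [XX/O./X./.O]: 3 plies

[XX/O./X./.O] O move#1: (1,1):+0/XX/OO/X./.O*, (2,1):+0/XX/O./XO/.O, (3,0):+0/XX/O./X./OO
[XX/OO/X./.O] X move#2: (2,1):+0/XX/OO/XX/.O*, (3,0):-1/XX/OO/X./XO
[XX/OO/XX/.O] O move#3: (3,0):+0/XX/OO/XX/OO*
[XX/OO/XX/OO] end (terminal +0, X#4); searched XX/O./X./.O to 10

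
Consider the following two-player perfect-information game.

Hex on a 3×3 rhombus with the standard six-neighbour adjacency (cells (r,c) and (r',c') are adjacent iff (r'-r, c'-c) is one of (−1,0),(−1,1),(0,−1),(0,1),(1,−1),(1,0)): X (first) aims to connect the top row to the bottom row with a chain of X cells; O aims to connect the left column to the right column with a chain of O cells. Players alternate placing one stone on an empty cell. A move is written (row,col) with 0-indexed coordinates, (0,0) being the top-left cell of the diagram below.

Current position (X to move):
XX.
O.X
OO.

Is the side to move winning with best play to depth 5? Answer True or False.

p1 X@[XX./O.X/OO.]: (0,2)[XXX/O.X/OO.]-1 (1,1)[XX./OXX/OO.]-1 (2,2)[XX./O.X/OOX]+1*
p2 O@[XX./O.X/OOX]: (0,2)[XXO/O.X/OOX]-1* (1,1)[XX./OOX/OOX]-1
p3 X@[XXO/O.X/OOX]: (1,1)[XXO/OXX/OOX]+1*
p4 O@[XXO/OXX/OOX] terminal -1; root [XX./O.X/OO.] d5

X winning at [XX./O.X/OO.]: True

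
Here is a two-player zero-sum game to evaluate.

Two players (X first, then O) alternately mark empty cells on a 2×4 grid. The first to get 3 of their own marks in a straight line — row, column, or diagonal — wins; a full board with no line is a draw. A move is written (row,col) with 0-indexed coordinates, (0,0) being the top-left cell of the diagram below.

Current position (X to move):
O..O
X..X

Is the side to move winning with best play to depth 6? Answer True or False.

p1 X@[O..O/X..X]: (0,1)[OX.O/X..X]+0* (0,2)[O.XO/X..X]+0 (1,1)[O..O/XX.X]+0 (1,2)[O..O/X.XX]+0
p2 O@[OX.O/X..X]: (0,2)[OXOO/X..X]+0* (1,1)[OX.O/XO.X]+0 (1,2)[OX.O/X.OX]+0
p3 X@[OXOO/X..X]: (1,1)[OXOO/XX.X]+0* (1,2)[OXOO/X.XX]+0
p4 O@[OXOO/XX.X]: (1,2)[OXOO/XXOX]+0*
p5 X@[OXOO/XXOX] terminal +0; root [O..O/X..X] d6

X winning at [O..O/X..X]: False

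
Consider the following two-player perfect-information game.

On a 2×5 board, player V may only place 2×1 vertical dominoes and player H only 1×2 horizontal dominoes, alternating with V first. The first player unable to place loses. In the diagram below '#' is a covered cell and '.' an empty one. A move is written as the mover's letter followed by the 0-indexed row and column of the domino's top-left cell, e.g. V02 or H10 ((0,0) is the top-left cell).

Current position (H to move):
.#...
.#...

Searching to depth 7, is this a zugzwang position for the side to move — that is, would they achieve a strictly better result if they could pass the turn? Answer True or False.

[.#.../.#...] H move#1: H02:-1/.###./.#...*, H03:-1/.#.##/.#..., H12:-1/.#.../.###., H13:-1/.#.../.#.##
[.###./.#...] V move#2: V00:-1/####./##..., V04:+1/.####/.#..#*
[.####/.#..#] H move#3: H12:-1/.####/.####*
[.####/.####] V move#4: V00:+1/#####/#####*
[#####/#####] end (terminal -1, H#5); searched .#.../.#... to 7
pass branch (V moves first from the same position):
  | [.#.../.#...] V move#1: V00:-1/##.../##..., V02:-1/.##../.##.., V03:+1/.#.#./.#.#.*, V04:-1/.#..#/.#..#
  | [.#.#./.#.#.] end (terminal -1, H#2); searched .#.../.#... to 7
H moving scores -1; H passing scores -1

zugzwang(.#.../.#..., H) = False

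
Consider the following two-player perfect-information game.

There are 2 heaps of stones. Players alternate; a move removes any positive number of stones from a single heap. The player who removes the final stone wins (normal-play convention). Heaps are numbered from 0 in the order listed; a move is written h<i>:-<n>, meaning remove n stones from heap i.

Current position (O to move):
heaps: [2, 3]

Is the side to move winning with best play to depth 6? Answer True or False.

O winning at [(2,3)]: True

ply 1, O at (2,3) | h0:-1=-1→(1,3); h0:-2=-1→(0,3); h1:-1=+1→(2,2)*; h1:-2=-1→(2,1); h1:-3=-1→(2,0)
ply 2, X at (2,2) | h0:-1=-1→(1,2)*; h0:-2=-1→(0,2); h1:-1=-1→(2,1); h1:-2=-1→(2,0)
ply 3, O at (1,2) | h0:-1=-1→(0,2); h1:-1=+1→(1,1)*; h1:-2=-1→(1,0)
ply 4, X at (1,1) | h0:-1=-1→(0,1)*; h1:-1=-1→(1,0)
ply 5, O at (0,1) | h1:-1=+1→(0,0)*
ply 6: (0,0) is terminal -1 (X); from (2,3) depth 6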